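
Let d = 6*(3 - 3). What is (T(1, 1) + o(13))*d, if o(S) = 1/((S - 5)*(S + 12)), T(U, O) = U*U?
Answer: 0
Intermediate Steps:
T(U, O) = U²
d = 0 (d = 6*0 = 0)
o(S) = 1/((-5 + S)*(12 + S))
(T(1, 1) + o(13))*d = (1² + 1/(-60 + 13² + 7*13))*0 = (1 + 1/(-60 + 169 + 91))*0 = (1 + 1/200)*0 = (201/200)*0 = 0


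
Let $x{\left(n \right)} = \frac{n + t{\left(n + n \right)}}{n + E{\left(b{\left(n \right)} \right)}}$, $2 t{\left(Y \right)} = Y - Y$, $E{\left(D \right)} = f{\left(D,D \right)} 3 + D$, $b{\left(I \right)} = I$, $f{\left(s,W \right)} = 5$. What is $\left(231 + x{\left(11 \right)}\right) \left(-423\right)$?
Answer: $- \frac{3620034}{37} \approx -97839.0$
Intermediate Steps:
$E{\left(D \right)} = 15 + D$ ($E{\left(D \right)} = 5 \cdot 3 + D = 15 + D$)
$t{\left(Y \right)} = 0$ ($t{\left(Y \right)} = \frac{Y - Y}{2} = \frac{1}{2} \cdot 0 = 0$)
$x{\left(n \right)} = \frac{n}{15 + 2 n}$ ($x{\left(n \right)} = \frac{n + 0}{n + \left(15 + n\right)} = \frac{n}{15 + 2 n}$)
$\left(231 + x{\left(11 \right)}\right) \left(-423\right) = \left(231 + \frac{11}{15 + 2 \cdot 11}\right) \left(-423\right) = \left(231 + \frac{11}{15 + 22}\right) \left(-423\right) = \left(231 + \frac{11}{37}\right) \left(-423\right) = \frac{8558}{37} \left(-423\right) = - \frac{3620034}{37}$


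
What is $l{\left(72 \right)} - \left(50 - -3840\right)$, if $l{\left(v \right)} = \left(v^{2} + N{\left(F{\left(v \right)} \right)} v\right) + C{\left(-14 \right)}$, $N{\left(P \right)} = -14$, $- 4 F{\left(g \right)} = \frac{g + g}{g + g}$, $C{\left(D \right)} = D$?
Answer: $272$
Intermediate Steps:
$F{\left(g \right)} = - \frac{1}{4}$ ($F{\left(g \right)} = - \frac{\left(g + g\right) \frac{1}{g + g}}{4} = - \frac{2 g \frac{1}{2 g}}{4} = \left(- \frac{1}{4}\right) 1 = - \frac{1}{4}$)
$l{\left(v \right)} = -14 + v^{2} - 14 v$ ($l{\left(v \right)} = \left(v^{2} - 14 v\right) - 14 = -14 + v^{2} - 14 v$)
$l{\left(72 \right)} - \left(50 - -3840\right) = \left(-14 + 72^{2} - 1008\right) - \left(50 - -3840\right) = \left(-14 + 5184 - 1008\right) - \left(50 + 3840\right) = 4162 - 3890 = 272$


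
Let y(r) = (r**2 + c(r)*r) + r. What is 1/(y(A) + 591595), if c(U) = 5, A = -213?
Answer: 1/635686 ≈ 1.5731e-6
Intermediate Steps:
y(r) = r**2 + 6*r (y(r) = (r**2 + 5*r) + r = r**2 + 6*r)
1/(y(A) + 591595) = 1/(-213*(6 - 213) + 591595) = 1/(-213*(-207) + 591595) = 1/(44091 + 591595) = 1/635686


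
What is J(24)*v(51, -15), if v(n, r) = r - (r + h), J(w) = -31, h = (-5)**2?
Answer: 775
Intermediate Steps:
h = 25
v(n, r) = -25 (v(n, r) = r - (r + 25) = r - (25 + r) = r + (-25 - r) = -25)
J(24)*v(51, -15) = -31*(-25) = 775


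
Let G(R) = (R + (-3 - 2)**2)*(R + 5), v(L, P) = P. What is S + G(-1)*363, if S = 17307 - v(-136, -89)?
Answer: 52244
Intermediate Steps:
G(R) = (5 + R)*(25 + R) (G(R) = (R + (-5)**2)*(5 + R) = (R + 25)*(5 + R) = (25 + R)*(5 + R) = (5 + R)*(25 + R))
S = 17396 (S = 17307 - 1*(-89) = 17307 + 89 = 17396)
S + G(-1)*363 = 17396 + (125 + (-1)**2 + 30*(-1))*363 = 17396 + (125 + 1 - 30)*363 = 17396 + 96*363 = 17396 + 34848 = 52244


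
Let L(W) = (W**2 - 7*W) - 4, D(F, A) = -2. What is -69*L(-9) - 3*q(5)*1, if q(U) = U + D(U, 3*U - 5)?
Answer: -9669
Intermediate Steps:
q(U) = -2 + U (q(U) = U - 2 = -2 + U)
L(W) = -4 + W**2 - 7*W
-69*L(-9) - 3*q(5)*1 = -69*(-4 + (-9)**2 - 7*(-9)) - 3*(-2 + 5)*1 = -69*(-4 + 81 + 63) - 3*3*1 = -69*140 - 9*1 = -9660 - 9 = -9669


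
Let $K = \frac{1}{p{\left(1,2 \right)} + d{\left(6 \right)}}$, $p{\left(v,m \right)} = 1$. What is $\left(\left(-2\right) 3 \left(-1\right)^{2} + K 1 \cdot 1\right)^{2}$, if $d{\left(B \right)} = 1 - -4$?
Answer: $\frac{1225}{36} \approx 34.028$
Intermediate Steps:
$d{\left(B \right)} = 5$ ($d{\left(B \right)} = 1 + 4 = 5$)
$K = \frac{1}{6}$ ($K = \frac{1}{1 + 5} = \frac{1}{6} \approx 0.16667$)
$\left(\left(-2\right) 3 \left(-1\right)^{2} + K 1 \cdot 1\right)^{2} = \left(\left(-2\right) 3 \left(-1\right)^{2} + \frac{1 \cdot 1}{6}\right)^{2} = \left(\left(-6\right) 1 + \frac{1}{6} \cdot 1\right)^{2} = \left(-6 + \frac{1}{6}\right)^{2} = \left(- \frac{35}{6}\right)^{2} = \frac{1225}{36}$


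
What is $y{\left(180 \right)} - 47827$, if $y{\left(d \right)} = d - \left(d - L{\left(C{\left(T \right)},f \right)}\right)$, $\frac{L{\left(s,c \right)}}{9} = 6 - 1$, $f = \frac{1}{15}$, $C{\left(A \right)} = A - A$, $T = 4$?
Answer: $-47782$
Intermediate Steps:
$C{\left(A \right)} = 0$
$f = \frac{1}{15} \approx 0.066667$
$L{\left(s,c \right)} = 45$ ($L{\left(s,c \right)} = 9 \left(6 - 1\right) = 9 \cdot 5 = 45$)
$y{\left(d \right)} = 45$ ($y{\left(d \right)} = d - \left(-45 + d\right) = 45$)
$y{\left(180 \right)} - 47827 = 45 - 47827 = -47782$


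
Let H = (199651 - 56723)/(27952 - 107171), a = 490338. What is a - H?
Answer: 38844228950/79219 ≈ 4.9034e+5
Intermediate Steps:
H = -142928/79219 (H = 142928/(-79219) = 142928*(-1/79219) = -142928/79219 ≈ -1.8042)
a - H = 490338 - 1*(-142928/79219) = 490338 + 142928/79219 = 38844228950/79219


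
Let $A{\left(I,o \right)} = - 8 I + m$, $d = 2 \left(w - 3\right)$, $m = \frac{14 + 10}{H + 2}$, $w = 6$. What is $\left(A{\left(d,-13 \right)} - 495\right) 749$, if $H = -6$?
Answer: $-411201$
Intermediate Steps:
$m = -6$ ($m = \frac{14 + 10}{-6 + 2} = \frac{24}{-4} = 24 \left(- \frac{1}{4}\right) = -6$)
$d = 6$ ($d = 2 \left(6 - 3\right) = 2 \cdot 3 = 6$)
$A{\left(I,o \right)} = -6 - 8 I$ ($A{\left(I,o \right)} = - 8 I - 6 = -6 - 8 I$)
$\left(A{\left(d,-13 \right)} - 495\right) 749 = \left(\left(-6 - 48\right) - 495\right) 749 = \left(-54 - 495\right) 749 = \left(-549\right) 749 = -411201$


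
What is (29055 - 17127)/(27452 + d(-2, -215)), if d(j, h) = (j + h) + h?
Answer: 426/965 ≈ 0.44145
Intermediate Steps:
d(j, h) = j + 2*h (d(j, h) = (h + j) + h = j + 2*h)
(29055 - 17127)/(27452 + d(-2, -215)) = (29055 - 17127)/(27452 + (-2 + 2*(-215))) = 11928/(27452 + (-2 - 430)) = 11928/(27452 - 432) = 11928/27020 = 11928*(1/27020) = 426/965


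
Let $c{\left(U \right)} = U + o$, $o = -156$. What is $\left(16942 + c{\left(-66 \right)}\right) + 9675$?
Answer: $26395$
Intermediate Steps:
$c{\left(U \right)} = -156 + U$ ($c{\left(U \right)} = U - 156 = -156 + U$)
$\left(16942 + c{\left(-66 \right)}\right) + 9675 = \left(16942 - 222\right) + 9675 = 16720 + 9675 = 26395$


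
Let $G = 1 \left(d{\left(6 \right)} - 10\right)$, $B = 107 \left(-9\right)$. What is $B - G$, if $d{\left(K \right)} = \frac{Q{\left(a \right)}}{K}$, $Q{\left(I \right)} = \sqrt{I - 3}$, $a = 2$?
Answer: $-953 - \frac{i}{6} \approx -953.0 - 0.16667 i$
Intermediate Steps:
$Q{\left(I \right)} = \sqrt{-3 + I}$
$B = -963$
$d{\left(K \right)} = \frac{i}{K}$ ($d{\left(K \right)} = \frac{\sqrt{-3 + 2}}{K} = \frac{\sqrt{-1}}{K} = \frac{i}{K}$)
$G = -10 + \frac{i}{6}$ ($G = 1 \left(\frac{i}{6} - 10\right) = 1 \left(-10 + \frac{i}{6}\right) = -10 + \frac{i}{6} \approx -10.0 + 0.16667 i$)
$B - G = -963 - \left(-10 + \frac{i}{6}\right) = -963 + \left(10 - \frac{i}{6}\right) = -953 - \frac{i}{6}$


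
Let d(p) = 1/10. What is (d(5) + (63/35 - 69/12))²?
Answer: 5929/400 ≈ 14.822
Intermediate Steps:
d(p) = ⅒
(d(5) + (63/35 - 69/12))² = (⅒ + (63/35 - 69/12))² = (⅒ + (63*(1/35) - 69*1/12))² = (⅒ + (9/5 - 23/4))² = (⅒ - 79/20)² = (-77/20)² = 5929/400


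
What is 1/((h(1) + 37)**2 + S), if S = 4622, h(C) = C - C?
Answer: 1/5991 ≈ 0.00016692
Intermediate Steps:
h(C) = 0
1/((h(1) + 37)**2 + S) = 1/((0 + 37)**2 + 4622) = 1/(37**2 + 4622) = 1/(1369 + 4622) = 1/5991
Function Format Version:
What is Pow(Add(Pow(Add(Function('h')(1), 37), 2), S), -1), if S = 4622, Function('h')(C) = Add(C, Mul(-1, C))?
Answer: Rational(1, 5991) ≈ 0.00016692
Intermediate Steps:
Function('h')(C) = 0
Pow(Add(Pow(Add(Function('h')(1), 37), 2), S), -1) = Pow(Add(Pow(Add(0, 37), 2), 4622), -1) = Pow(Add(Pow(37, 2), 4622), -1) = Pow(Add(1369, 4622), -1) = Pow(5991, -1) = Rational(1, 5991)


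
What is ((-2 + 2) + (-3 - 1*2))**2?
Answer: 25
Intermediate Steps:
((-2 + 2) + (-3 - 1*2))**2 = (0 + (-3 - 2))**2 = (0 - 5)**2 = (-5)**2 = 25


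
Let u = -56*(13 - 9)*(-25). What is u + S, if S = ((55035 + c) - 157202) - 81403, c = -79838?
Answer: -257808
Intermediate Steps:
u = 5600 (u = -56*4*(-25) = -224*(-25) = 5600)
S = -263408 (S = ((55035 - 79838) - 157202) - 81403 = (-24803 - 157202) - 81403 = -182005 - 81403 = -263408)
u + S = 5600 - 263408 = -257808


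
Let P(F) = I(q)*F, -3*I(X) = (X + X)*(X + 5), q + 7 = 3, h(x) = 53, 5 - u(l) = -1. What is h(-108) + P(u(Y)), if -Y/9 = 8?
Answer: 69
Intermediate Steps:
Y = -72 (Y = -9*8 = -72)
u(l) = 6 (u(l) = 5 - 1*(-1) = 5 + 1 = 6)
q = -4 (q = -7 + 3 = -4)
I(X) = -2*X*(5 + X)/3 (I(X) = -(X + X)*(X + 5)/3 = -2*X*(5 + X)/3)
P(F) = 8*F/3 (P(F) = (-⅔*(-4)*(5 - 4))*F = (-⅔*(-4)*1)*F = 8*F/3)
h(-108) + P(u(Y)) = 53 + (8/3)*6 = 53 + 16 = 69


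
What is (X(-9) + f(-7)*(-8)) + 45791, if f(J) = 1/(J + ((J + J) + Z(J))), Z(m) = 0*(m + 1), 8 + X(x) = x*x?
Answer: 963152/21 ≈ 45864.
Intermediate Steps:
X(x) = -8 + x² (X(x) = -8 + x*x = -8 + x²)
Z(m) = 0 (Z(m) = 0*(1 + m) = 0)
f(J) = 1/(3*J) (f(J) = 1/(J + ((J + J) + 0)) = 1/(J + (2*J + 0)) = 1/(J + 2*J) = 1/(3*J))
(X(-9) + f(-7)*(-8)) + 45791 = ((-8 + (-9)²) + ((⅓)/(-7))*(-8)) + 45791 = ((-8 + 81) + ((⅓)*(-⅐))*(-8)) + 45791 = (73 - 1/21*(-8)) + 45791 = (73 + 8/21) + 45791 = 1541/21 + 45791 = 963152/21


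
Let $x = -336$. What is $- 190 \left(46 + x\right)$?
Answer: $55100$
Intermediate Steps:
$- 190 \left(46 + x\right) = - 190 \left(46 - 336\right) = \left(-190\right) \left(-290\right) = 55100$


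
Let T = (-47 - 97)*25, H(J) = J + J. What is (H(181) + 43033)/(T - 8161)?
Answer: -43395/11761 ≈ -3.6897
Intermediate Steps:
H(J) = 2*J
T = -3600 (T = -144*25 = -3600)
(H(181) + 43033)/(T - 8161) = (2*181 + 43033)/(-3600 - 8161) = (362 + 43033)/(-11761) = 43395*(-1/11761) = -43395/11761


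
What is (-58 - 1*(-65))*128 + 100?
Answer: 996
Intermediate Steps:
(-58 - 1*(-65))*128 + 100 = (-58 + 65)*128 + 100 = 7*128 + 100 = 896 + 100 = 996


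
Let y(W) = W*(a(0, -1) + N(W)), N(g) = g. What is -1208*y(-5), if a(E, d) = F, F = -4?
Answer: -54360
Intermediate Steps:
a(E, d) = -4
y(W) = W*(-4 + W)
-1208*y(-5) = -(-6040)*(-4 - 5) = -(-6040)*(-9) = -1208*45 = -54360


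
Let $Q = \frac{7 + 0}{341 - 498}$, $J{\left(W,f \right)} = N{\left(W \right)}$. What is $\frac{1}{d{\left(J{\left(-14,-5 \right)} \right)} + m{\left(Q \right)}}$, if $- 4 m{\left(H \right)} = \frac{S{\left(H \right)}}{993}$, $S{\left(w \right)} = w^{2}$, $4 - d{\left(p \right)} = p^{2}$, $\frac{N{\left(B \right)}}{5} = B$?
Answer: $- \frac{97905828}{479346933937} \approx -0.00020425$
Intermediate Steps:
$N{\left(B \right)} = 5 B$
$J{\left(W,f \right)} = 5 W$
$d{\left(p \right)} = 4 - p^{2}$
$Q = - \frac{7}{157}$ ($Q = \frac{7}{-157} = 7 \left(- \frac{1}{157}\right) = - \frac{7}{157} \approx -0.044586$)
$m{\left(H \right)} = - \frac{H^{2}}{3972}$ ($m{\left(H \right)} = - \frac{H^{2} \cdot \frac{1}{993}}{4} = - \frac{\frac{1}{993} H^{2}}{4} = - \frac{H^{2}}{3972}$)
$\frac{1}{d{\left(J{\left(-14,-5 \right)} \right)} + m{\left(Q \right)}} = \frac{1}{\left(4 - \left(5 \left(-14\right)\right)^{2}\right) - \frac{\left(- \frac{7}{157}\right)^{2}}{3972}} = \frac{1}{\left(4 - \left(-70\right)^{2}\right) - \frac{49}{97905828}} = \frac{1}{\left(4 - 4900\right) - \frac{49}{97905828}} = \frac{1}{-4896 - \frac{49}{97905828}} = \frac{1}{- \frac{479346933937}{97905828}} = - \frac{97905828}{479346933937}$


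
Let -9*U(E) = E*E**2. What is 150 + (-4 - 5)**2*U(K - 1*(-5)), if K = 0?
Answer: -975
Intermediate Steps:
U(E) = -E**3/9 (U(E) = -E*E**2/9 = -E**3/9)
150 + (-4 - 5)**2*U(K - 1*(-5)) = 150 + (-4 - 5)**2*(-(0 - 1*(-5))**3/9) = 150 + (-9)**2*(-(0 + 5)**3/9) = 150 + 81*(-1/9*5**3) = 150 + 81*(-1/9*125) = 150 + 81*(-125/9) = 150 - 1125 = -975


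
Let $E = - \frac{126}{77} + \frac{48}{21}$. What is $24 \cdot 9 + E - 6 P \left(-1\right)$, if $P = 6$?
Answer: $\frac{18432}{77} \approx 239.38$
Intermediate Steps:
$E = \frac{50}{77}$ ($E = \left(-126\right) \frac{1}{77} + 48 \cdot \frac{1}{21} = - \frac{18}{11} + \frac{16}{7} = \frac{50}{77} \approx 0.64935$)
$24 \cdot 9 + E - 6 P \left(-1\right) = 24 \cdot 9 + \frac{50 \left(-6\right) 6 \left(-1\right)}{77} = 216 + \frac{50 \left(\left(-36\right) \left(-1\right)\right)}{77} = 216 + \frac{50}{77} \cdot 36 = 216 + \frac{1800}{77} = \frac{18432}{77}$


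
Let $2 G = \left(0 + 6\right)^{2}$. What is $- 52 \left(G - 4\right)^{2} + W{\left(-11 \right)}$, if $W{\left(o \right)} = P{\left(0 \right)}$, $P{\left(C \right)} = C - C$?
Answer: $-10192$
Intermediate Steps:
$P{\left(C \right)} = 0$
$W{\left(o \right)} = 0$
$G = 18$ ($G = \frac{\left(0 + 6\right)^{2}}{2} = \frac{6^{2}}{2} = \frac{1}{2} \cdot 36 = 18$)
$- 52 \left(G - 4\right)^{2} + W{\left(-11 \right)} = - 52 \left(18 - 4\right)^{2} + 0 = - 52 \cdot 14^{2} + 0 = \left(-52\right) 196 + 0 = -10192 + 0 = -10192$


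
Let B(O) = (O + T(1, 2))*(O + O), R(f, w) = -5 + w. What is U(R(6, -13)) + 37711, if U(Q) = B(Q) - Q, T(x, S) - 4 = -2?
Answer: 38305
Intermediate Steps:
T(x, S) = 2 (T(x, S) = 4 - 2 = 2)
B(O) = 2*O*(2 + O) (B(O) = (O + 2)*(O + O) = (2 + O)*(2*O) = 2*O*(2 + O))
U(Q) = -Q + 2*Q*(2 + Q) (U(Q) = 2*Q*(2 + Q) - Q = -Q + 2*Q*(2 + Q))
U(R(6, -13)) + 37711 = (-5 - 13)*(3 + 2*(-5 - 13)) + 37711 = -18*(3 + 2*(-18)) + 37711 = -18*(3 - 36) + 37711 = -18*(-33) + 37711 = 594 + 37711 = 38305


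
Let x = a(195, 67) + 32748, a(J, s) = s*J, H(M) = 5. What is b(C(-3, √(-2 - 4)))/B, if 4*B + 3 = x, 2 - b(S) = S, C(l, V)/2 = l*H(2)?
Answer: 64/22905 ≈ 0.0027942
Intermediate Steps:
a(J, s) = J*s
x = 45813 (x = 195*67 + 32748 = 13065 + 32748 = 45813)
C(l, V) = 10*l (C(l, V) = 2*(l*5) = 2*(5*l) = 10*l)
b(S) = 2 - S
B = 22905/2 (B = -¾ + (¼)*45813 = -¾ + 45813/4 = 22905/2 ≈ 11453.)
b(C(-3, √(-2 - 4)))/B = (2 - 10*(-3))/(22905/2) = (2 - 1*(-30))*(2/22905) = (2 + 30)*(2/22905) = 32*(2/22905) = 64/22905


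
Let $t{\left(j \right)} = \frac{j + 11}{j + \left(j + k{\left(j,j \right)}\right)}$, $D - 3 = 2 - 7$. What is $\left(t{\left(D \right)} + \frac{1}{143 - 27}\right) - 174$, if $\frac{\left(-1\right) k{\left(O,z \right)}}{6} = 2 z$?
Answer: $- \frac{50327}{290} \approx -173.54$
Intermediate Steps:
$D = -2$ ($D = 3 + \left(2 - 7\right) = 3 - 5 = -2$)
$k{\left(O,z \right)} = - 12 z$ ($k{\left(O,z \right)} = - 6 \cdot 2 z = - 12 z$)
$t{\left(j \right)} = - \frac{11 + j}{10 j}$ ($t{\left(j \right)} = \frac{j + 11}{j + \left(j - 12 j\right)} = \frac{11 + j}{j - 11 j} = \frac{11 + j}{\left(-10\right) j} = \left(11 + j\right) \left(- \frac{1}{10 j}\right) = - \frac{11 + j}{10 j}$)
$\left(t{\left(D \right)} + \frac{1}{143 - 27}\right) - 174 = \left(\frac{-11 - -2}{10 \left(-2\right)} + \frac{1}{143 - 27}\right) - 174 = \left(\frac{1}{10} \left(- \frac{1}{2}\right) \left(-11 + 2\right) + \frac{1}{116}\right) - 174 = \left(\frac{1}{10} \left(- \frac{1}{2}\right) \left(-9\right) + \frac{1}{116}\right) - 174 = \left(\frac{9}{20} + \frac{1}{116}\right) - 174 = \frac{133}{290} - 174 = - \frac{50327}{290}$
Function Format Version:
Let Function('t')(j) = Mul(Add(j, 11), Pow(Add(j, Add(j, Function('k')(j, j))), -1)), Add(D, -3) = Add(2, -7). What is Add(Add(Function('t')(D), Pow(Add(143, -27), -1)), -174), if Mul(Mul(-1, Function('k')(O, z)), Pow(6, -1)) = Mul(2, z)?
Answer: Rational(-50327, 290) ≈ -173.54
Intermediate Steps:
D = -2 (D = Add(3, Add(2, -7)) = Add(3, -5) = -2)
Function('k')(O, z) = Mul(-12, z) (Function('k')(O, z) = Mul(-6, Mul(2, z)) = Mul(-12, z))
Function('t')(j) = Mul(Rational(-1, 10), Pow(j, -1), Add(11, j)) (Function('t')(j) = Mul(Add(j, 11), Pow(Add(j, Add(j, Mul(-12, j))), -1)) = Mul(Add(11, j), Pow(Add(j, Mul(-11, j)), -1)) = Mul(Add(11, j), Pow(Mul(-10, j), -1)) = Mul(Add(11, j), Mul(Rational(-1, 10), Pow(j, -1))) = Mul(Rational(-1, 10), Pow(j, -1), Add(11, j)))
Add(Add(Function('t')(D), Pow(Add(143, -27), -1)), -174) = Add(Add(Mul(Rational(1, 10), Pow(-2, -1), Add(-11, Mul(-1, -2))), Pow(Add(143, -27), -1)), -174) = Add(Add(Mul(Rational(1, 10), Rational(-1, 2), Add(-11, 2)), Pow(116, -1)), -174) = Add(Add(Mul(Rational(1, 10), Rational(-1, 2), -9), Rational(1, 116)), -174) = Add(Add(Rational(9, 20), Rational(1, 116)), -174) = Add(Rational(133, 290), -174) = Rational(-50327, 290)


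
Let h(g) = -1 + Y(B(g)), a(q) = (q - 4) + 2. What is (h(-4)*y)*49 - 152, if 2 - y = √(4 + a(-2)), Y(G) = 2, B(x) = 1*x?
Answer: -54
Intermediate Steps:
B(x) = x
a(q) = -2 + q (a(q) = (-4 + q) + 2 = -2 + q)
y = 2 (y = 2 - √(4 + (-2 - 2)) = 2 - √(4 - 4) = 2 - √0 = 2 - 1*0 = 2 + 0 = 2)
h(g) = 1 (h(g) = -1 + 2 = 1)
(h(-4)*y)*49 - 152 = (1*2)*49 - 152 = 2*49 - 152 = 98 - 152 = -54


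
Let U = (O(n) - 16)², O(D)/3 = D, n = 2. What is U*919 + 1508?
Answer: 93408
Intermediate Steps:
O(D) = 3*D
U = 100 (U = (3*2 - 16)² = (6 - 16)² = (-10)² = 100)
U*919 + 1508 = 100*919 + 1508 = 91900 + 1508 = 93408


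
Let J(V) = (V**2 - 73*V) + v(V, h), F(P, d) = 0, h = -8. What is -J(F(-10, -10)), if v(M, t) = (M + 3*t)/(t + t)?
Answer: -3/2 ≈ -1.5000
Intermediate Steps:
v(M, t) = (M + 3*t)/(2*t) (v(M, t) = (M + 3*t)/((2*t)) = (M + 3*t)*(1/(2*t)) = (M + 3*t)/(2*t))
J(V) = 3/2 + V**2 - 1169*V/16 (J(V) = (V**2 - 73*V) + (1/2)*(V + 3*(-8))/(-8) = (V**2 - 73*V) + (1/2)*(-1/8)*(V - 24) = (V**2 - 73*V) + (1/2)*(-1/8)*(-24 + V) = (V**2 - 73*V) + (3/2 - V/16) = 3/2 + V**2 - 1169*V/16)
-J(F(-10, -10)) = -(3/2 + 0**2 - 1169/16*0) = -(3/2 + 0 + 0) = -1*3/2 = -3/2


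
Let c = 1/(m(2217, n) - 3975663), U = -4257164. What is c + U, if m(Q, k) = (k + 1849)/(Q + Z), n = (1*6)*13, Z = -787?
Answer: -24202812438063162/5685196163 ≈ -4.2572e+6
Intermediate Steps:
n = 78 (n = 6*13 = 78)
m(Q, k) = (1849 + k)/(-787 + Q) (m(Q, k) = (k + 1849)/(Q - 787) = (1849 + k)/(-787 + Q))
c = -1430/5685196163 (c = 1/((1849 + 78)/(-787 + 2217) - 3975663) = 1/(1927/1430 - 3975663) = 1/(-5685196163/1430) = -1430/5685196163 ≈ -2.5153e-7)
c + U = -1430/5685196163 - 4257164 = -24202812438063162/5685196163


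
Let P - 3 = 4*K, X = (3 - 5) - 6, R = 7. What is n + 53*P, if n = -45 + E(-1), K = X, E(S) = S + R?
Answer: -1576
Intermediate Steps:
E(S) = 7 + S (E(S) = S + 7 = 7 + S)
X = -8 (X = -2 - 6 = -8)
K = -8
n = -39 (n = -45 + (7 - 1) = -45 + 6 = -39)
P = -29 (P = 3 + 4*(-8) = 3 - 32 = -29)
n + 53*P = -39 + 53*(-29) = -39 - 1537 = -1576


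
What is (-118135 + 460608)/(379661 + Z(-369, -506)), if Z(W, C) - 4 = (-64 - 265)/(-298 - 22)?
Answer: 109591360/121493129 ≈ 0.90204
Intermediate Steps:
Z(W, C) = 1609/320 (Z(W, C) = 4 + (-64 - 265)/(-298 - 22) = 4 - 329/(-320) = 4 - 329*(-1/320) = 4 + 329/320 = 1609/320)
(-118135 + 460608)/(379661 + Z(-369, -506)) = (-118135 + 460608)/(379661 + 1609/320) = 342473/(121493129/320) = 342473*(320/121493129) = 109591360/121493129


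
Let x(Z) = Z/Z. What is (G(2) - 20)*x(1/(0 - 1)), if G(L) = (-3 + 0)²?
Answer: -11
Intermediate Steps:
G(L) = 9 (G(L) = (-3)² = 9)
x(Z) = 1
(G(2) - 20)*x(1/(0 - 1)) = (9 - 20)*1 = -11*1 = -11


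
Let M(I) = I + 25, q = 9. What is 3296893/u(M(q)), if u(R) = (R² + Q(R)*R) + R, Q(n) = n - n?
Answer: 3296893/1190 ≈ 2770.5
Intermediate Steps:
M(I) = 25 + I
Q(n) = 0
u(R) = R + R² (u(R) = (R² + 0*R) + R = (R² + 0) + R = R² + R = R + R²)
3296893/u(M(q)) = 3296893/(((25 + 9)*(1 + (25 + 9)))) = 3296893/((34*(1 + 34))) = 3296893/((34*35)) = 3296893/1190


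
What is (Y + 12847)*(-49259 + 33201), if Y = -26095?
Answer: 212736384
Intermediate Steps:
(Y + 12847)*(-49259 + 33201) = (-26095 + 12847)*(-49259 + 33201) = -13248*(-16058) = 212736384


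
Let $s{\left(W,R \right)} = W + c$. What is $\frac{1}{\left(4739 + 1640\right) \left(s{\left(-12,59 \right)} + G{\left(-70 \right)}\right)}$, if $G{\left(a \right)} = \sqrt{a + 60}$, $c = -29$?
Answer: $- \frac{41}{10786889} - \frac{i \sqrt{10}}{10786889} \approx -3.8009 \cdot 10^{-6} - 2.9316 \cdot 10^{-7} i$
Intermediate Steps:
$s{\left(W,R \right)} = -29 + W$ ($s{\left(W,R \right)} = W - 29 = -29 + W$)
$G{\left(a \right)} = \sqrt{60 + a}$
$\frac{1}{\left(4739 + 1640\right) \left(s{\left(-12,59 \right)} + G{\left(-70 \right)}\right)} = \frac{1}{\left(4739 + 1640\right) \left(\left(-29 - 12\right) + \sqrt{60 - 70}\right)} = \frac{1}{6379 \left(-41 + \sqrt{-10}\right)} = \frac{1}{6379 \left(-41 + i \sqrt{10}\right)} = \frac{1}{-261539 + 6379 i \sqrt{10}}$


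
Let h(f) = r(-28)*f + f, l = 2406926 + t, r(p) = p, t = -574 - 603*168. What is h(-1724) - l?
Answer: -2258500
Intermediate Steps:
t = -101878 (t = -574 - 101304 = -101878)
l = 2305048 (l = 2406926 - 101878 = 2305048)
h(f) = -27*f (h(f) = -28*f + f = -27*f)
h(-1724) - l = -27*(-1724) - 1*2305048 = 46548 - 2305048 = -2258500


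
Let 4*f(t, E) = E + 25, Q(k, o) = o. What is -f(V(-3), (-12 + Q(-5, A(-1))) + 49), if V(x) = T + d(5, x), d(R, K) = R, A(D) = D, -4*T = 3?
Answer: -61/4 ≈ -15.250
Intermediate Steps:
T = -¾ (T = -¼*3 = -¾ ≈ -0.75000)
V(x) = 17/4 (V(x) = -¾ + 5 = 17/4)
f(t, E) = 25/4 + E/4 (f(t, E) = (E + 25)/4 = (25 + E)/4 = 25/4 + E/4)
-f(V(-3), (-12 + Q(-5, A(-1))) + 49) = -(25/4 + ((-12 - 1) + 49)/4) = -(25/4 + (-13 + 49)/4) = -(25/4 + (¼)*36) = -(25/4 + 9) = -1*61/4 = -61/4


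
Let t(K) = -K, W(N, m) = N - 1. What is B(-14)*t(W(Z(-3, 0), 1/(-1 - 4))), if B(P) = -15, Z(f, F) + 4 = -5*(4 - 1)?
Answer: -300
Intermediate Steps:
Z(f, F) = -19 (Z(f, F) = -4 - 5*(4 - 1) = -4 - 5*3 = -4 - 15 = -19)
W(N, m) = -1 + N
B(-14)*t(W(Z(-3, 0), 1/(-1 - 4))) = -(-15)*(-1 - 19) = -(-15)*(-20) = -15*20 = -300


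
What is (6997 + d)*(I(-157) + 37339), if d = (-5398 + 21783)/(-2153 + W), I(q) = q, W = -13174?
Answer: 1328966901796/5109 ≈ 2.6012e+8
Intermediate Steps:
d = -16385/15327 (d = (-5398 + 21783)/(-2153 - 13174) = 16385/(-15327) = 16385*(-1/15327) = -16385/15327 ≈ -1.0690)
(6997 + d)*(I(-157) + 37339) = (6997 - 16385/15327)*(-157 + 37339) = (107226634/15327)*37182 = 1328966901796/5109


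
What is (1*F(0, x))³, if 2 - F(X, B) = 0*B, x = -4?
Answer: 8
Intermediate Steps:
F(X, B) = 2 (F(X, B) = 2 - 0*B = 2 - 1*0 = 2 + 0 = 2)
(1*F(0, x))³ = (1*2)³ = 2³ = 8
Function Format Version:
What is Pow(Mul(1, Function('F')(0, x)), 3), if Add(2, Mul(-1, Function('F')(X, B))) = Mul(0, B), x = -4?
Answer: 8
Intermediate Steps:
Function('F')(X, B) = 2 (Function('F')(X, B) = Add(2, Mul(-1, Mul(0, B))) = Add(2, Mul(-1, 0)) = Add(2, 0) = 2)
Pow(Mul(1, Function('F')(0, x)), 3) = Pow(Mul(1, 2), 3) = Pow(2, 3) = 8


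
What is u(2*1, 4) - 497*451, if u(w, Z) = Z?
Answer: -224143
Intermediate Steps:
u(2*1, 4) - 497*451 = 4 - 497*451 = 4 - 224147 = -224143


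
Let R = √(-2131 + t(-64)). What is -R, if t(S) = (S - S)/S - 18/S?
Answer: -I*√136366/8 ≈ -46.16*I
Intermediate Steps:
t(S) = -18/S (t(S) = 0/S - 18/S = 0 - 18/S = -18/S)
R = I*√136366/8 (R = √(-2131 - 18/(-64)) = √(-2131 - 18*(-1/64)) = √(-2131 + 9/32) = √(-68183/32) = I*√136366/8 ≈ 46.16*I)
-R = -I*√136366/8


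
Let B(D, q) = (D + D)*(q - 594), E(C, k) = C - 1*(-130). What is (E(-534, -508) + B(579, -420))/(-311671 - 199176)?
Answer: 1174616/510847 ≈ 2.2994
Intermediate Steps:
E(C, k) = 130 + C (E(C, k) = C + 130 = 130 + C)
B(D, q) = 2*D*(-594 + q) (B(D, q) = (2*D)*(-594 + q) = 2*D*(-594 + q))
(E(-534, -508) + B(579, -420))/(-311671 - 199176) = ((130 - 534) + 2*579*(-594 - 420))/(-311671 - 199176) = (-404 + 2*579*(-1014))/(-510847) = (-404 - 1174212)*(-1/510847) = -1174616*(-1/510847) = 1174616/510847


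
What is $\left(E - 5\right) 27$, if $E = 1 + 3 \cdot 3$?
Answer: $135$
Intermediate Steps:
$E = 10$ ($E = 1 + 9 = 10$)
$\left(E - 5\right) 27 = \left(10 - 5\right) 27 = 5 \cdot 27 = 135$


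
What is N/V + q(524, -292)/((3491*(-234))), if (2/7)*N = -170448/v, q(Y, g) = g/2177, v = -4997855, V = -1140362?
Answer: 150822679244434/2533906193003120143845 ≈ 5.9522e-8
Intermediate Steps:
q(Y, g) = g/2177 (q(Y, g) = g*(1/2177) = g/2177)
N = 596568/4997855 (N = 7*(-170448/(-4997855))/2 = 7*(-170448*(-1)/4997855)/2 = 7*(-1*(-170448/4997855))/2 = (7/2)*(170448/4997855) = 596568/4997855 ≈ 0.11936)
N/V + q(524, -292)/((3491*(-234))) = (596568/4997855)/(-1140362) + ((1/2177)*(-292))/((3491*(-234))) = (596568/4997855)*(-1/1140362) - 292/2177/(-816894) = -298284/2849681961755 - 292/2177*(-1/816894) = -298284/2849681961755 + 146/889189119 = 150822679244434/2533906193003120143845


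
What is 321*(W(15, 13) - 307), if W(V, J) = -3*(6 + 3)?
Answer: -107214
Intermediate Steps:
W(V, J) = -27 (W(V, J) = -3*9 = -27)
321*(W(15, 13) - 307) = 321*(-27 - 307) = 321*(-334) = -107214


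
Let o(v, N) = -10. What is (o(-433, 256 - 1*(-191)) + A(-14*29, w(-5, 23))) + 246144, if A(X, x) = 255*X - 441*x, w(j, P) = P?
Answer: 132461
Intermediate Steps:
A(X, x) = -441*x + 255*X
(o(-433, 256 - 1*(-191)) + A(-14*29, w(-5, 23))) + 246144 = (-10 + (-441*23 + 255*(-14*29))) + 246144 = (-10 + (-10143 + 255*(-406))) + 246144 = (-10 + (-10143 - 103530)) + 246144 = (-10 - 113673) + 246144 = -113683 + 246144 = 132461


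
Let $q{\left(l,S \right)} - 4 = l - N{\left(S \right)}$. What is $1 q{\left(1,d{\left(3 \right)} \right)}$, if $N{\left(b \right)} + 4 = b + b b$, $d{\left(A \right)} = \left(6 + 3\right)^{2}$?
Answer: $-6633$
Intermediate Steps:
$d{\left(A \right)} = 81$ ($d{\left(A \right)} = 9^{2} = 81$)
$N{\left(b \right)} = -4 + b + b^{2}$ ($N{\left(b \right)} = -4 + \left(b + b b\right) = -4 + \left(b + b^{2}\right) = -4 + b + b^{2}$)
$q{\left(l,S \right)} = 8 + l - S - S^{2}$ ($q{\left(l,S \right)} = 4 - \left(-4 + S + S^{2} - l\right) = 8 + l - S - S^{2}$)
$1 q{\left(1,d{\left(3 \right)} \right)} = 1 \left(8 + 1 - 81 - 81^{2}\right) = 1 \left(8 + 1 - 81 - 6561\right) = 1 \left(-6633\right) = -6633$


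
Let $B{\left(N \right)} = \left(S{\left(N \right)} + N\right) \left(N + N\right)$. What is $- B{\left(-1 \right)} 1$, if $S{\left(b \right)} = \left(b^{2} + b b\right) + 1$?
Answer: $4$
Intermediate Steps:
$S{\left(b \right)} = 1 + 2 b^{2}$ ($S{\left(b \right)} = \left(b^{2} + b^{2}\right) + 1 = 2 b^{2} + 1 = 1 + 2 b^{2}$)
$B{\left(N \right)} = 2 N \left(1 + N + 2 N^{2}\right)$ ($B{\left(N \right)} = \left(\left(1 + 2 N^{2}\right) + N\right) \left(N + N\right) = \left(1 + N + 2 N^{2}\right) 2 N = 2 N \left(1 + N + 2 N^{2}\right)$)
$- B{\left(-1 \right)} 1 = - 2 \left(-1\right) \left(1 - 1 + 2 \left(-1\right)^{2}\right) 1 = - 2 \left(-1\right) \left(1 - 1 + 2 \cdot 1\right) 1 = - 2 \left(-1\right) \left(1 - 1 + 2\right) 1 = - 2 \left(-1\right) 2 \cdot 1 = - \left(-4\right) 1 = \left(-1\right) \left(-4\right) = 4$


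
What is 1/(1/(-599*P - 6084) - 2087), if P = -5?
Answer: -3089/6446744 ≈ -0.00047916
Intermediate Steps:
1/(1/(-599*P - 6084) - 2087) = 1/(1/(-599*(-5) - 6084) - 2087) = 1/(1/(2995 - 6084) - 2087) = 1/(1/(-3089) - 2087) = 1/(-1/3089 - 2087) = 1/(-6446744/3089) = -3089/6446744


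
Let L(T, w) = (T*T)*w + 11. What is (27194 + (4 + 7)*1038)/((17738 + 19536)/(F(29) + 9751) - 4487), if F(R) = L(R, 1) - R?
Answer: -51035411/5926033 ≈ -8.6121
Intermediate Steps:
L(T, w) = 11 + w*T² (L(T, w) = T²*w + 11 = w*T² + 11 = 11 + w*T²)
F(R) = 11 + R² - R (F(R) = (11 + 1*R²) - R = (11 + R²) - R = 11 + R² - R)
(27194 + (4 + 7)*1038)/((17738 + 19536)/(F(29) + 9751) - 4487) = (27194 + (4 + 7)*1038)/((17738 + 19536)/((11 + 29² - 1*29) + 9751) - 4487) = (27194 + 11*1038)/(37274/((11 + 841 - 29) + 9751) - 4487) = (27194 + 11418)/(37274/(823 + 9751) - 4487) = 38612/(37274/10574 - 4487) = 38612/(37274*(1/10574) - 4487) = 38612/(18637/5287 - 4487) = 38612/(-23704132/5287) = 38612*(-5287/23704132) = -51035411/5926033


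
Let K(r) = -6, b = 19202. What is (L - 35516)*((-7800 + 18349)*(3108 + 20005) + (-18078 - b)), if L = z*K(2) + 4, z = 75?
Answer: -8766879545234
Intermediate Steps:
L = -446 (L = 75*(-6) + 4 = -450 + 4 = -446)
(L - 35516)*((-7800 + 18349)*(3108 + 20005) + (-18078 - b)) = (-446 - 35516)*((-7800 + 18349)*(3108 + 20005) + (-18078 - 1*19202)) = -35962*(10549*23113 + (-18078 - 19202)) = -35962*(243819037 - 37280) = -35962*243781757 = -8766879545234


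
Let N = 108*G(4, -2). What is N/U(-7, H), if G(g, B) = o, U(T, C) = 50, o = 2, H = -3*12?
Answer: 108/25 ≈ 4.3200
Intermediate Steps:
H = -36
G(g, B) = 2
N = 216 (N = 108*2 = 216)
N/U(-7, H) = 216/50 = 216*(1/50) = 108/25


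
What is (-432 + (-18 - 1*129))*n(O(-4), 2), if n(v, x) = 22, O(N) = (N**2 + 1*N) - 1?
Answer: -12738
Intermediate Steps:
O(N) = -1 + N + N**2 (O(N) = (N**2 + N) - 1 = (N + N**2) - 1 = -1 + N + N**2)
(-432 + (-18 - 1*129))*n(O(-4), 2) = (-432 + (-18 - 1*129))*22 = (-432 + (-18 - 129))*22 = (-432 - 147)*22 = -579*22 = -12738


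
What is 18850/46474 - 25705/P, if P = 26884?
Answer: -343925385/624703508 ≈ -0.55054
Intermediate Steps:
18850/46474 - 25705/P = 18850/46474 - 25705/26884 = 18850*(1/46474) - 25705*1/26884 = 9425/23237 - 25705/26884 = -343925385/624703508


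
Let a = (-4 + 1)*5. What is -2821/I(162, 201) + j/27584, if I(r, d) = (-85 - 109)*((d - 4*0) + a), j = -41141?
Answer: -11344495/8026944 ≈ -1.4133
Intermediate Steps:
a = -15 (a = -3*5 = -15)
I(r, d) = 2910 - 194*d (I(r, d) = (-85 - 109)*((d - 4*0) - 15) = -194*((d + 0) - 15) = -194*(d - 15) = -194*(-15 + d) = 2910 - 194*d)
-2821/I(162, 201) + j/27584 = -2821/(2910 - 194*201) - 41141/27584 = -2821/(2910 - 38994) - 41141*1/27584 = -2821/(-36084) - 41141/27584 = -2821*(-1/36084) - 41141/27584 = 91/1164 - 41141/27584 = -11344495/8026944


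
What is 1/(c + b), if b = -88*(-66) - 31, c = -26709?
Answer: -1/20932 ≈ -4.7774e-5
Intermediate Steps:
b = 5777 (b = 5808 - 31 = 5777)
1/(c + b) = 1/(-26709 + 5777) = 1/(-20932) = -1/20932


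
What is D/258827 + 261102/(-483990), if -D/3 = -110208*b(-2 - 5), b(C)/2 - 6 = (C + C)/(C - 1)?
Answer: 402118292321/20878279955 ≈ 19.260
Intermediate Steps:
b(C) = 12 + 4*C/(-1 + C) (b(C) = 12 + 2*((C + C)/(C - 1)) = 12 + 2*((2*C)/(-1 + C)) = 12 + 2*(2*C/(-1 + C)) = 12 + 4*C/(-1 + C))
D = 5124672 (D = -(-330624)*4*(-3 + 4*(-2 - 5))/(-1 + (-2 - 5)) = -(-330624)*4*(-3 + 4*(-7))/(-1 - 7) = -(-330624)*4*(-3 - 28)/(-8) = -(-330624)*4*(-⅛)*(-31) = -(-330624)*31/2 = -3*(-1708224) = 5124672)
D/258827 + 261102/(-483990) = 5124672/258827 + 261102/(-483990) = 5124672*(1/258827) + 261102*(-1/483990) = 5124672/258827 - 43517/80665 = 402118292321/20878279955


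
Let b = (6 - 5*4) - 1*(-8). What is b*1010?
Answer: -6060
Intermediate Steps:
b = -6 (b = (6 - 20) + 8 = -14 + 8 = -6)
b*1010 = -6*1010 = -6060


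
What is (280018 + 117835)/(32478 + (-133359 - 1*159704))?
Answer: -397853/260585 ≈ -1.5268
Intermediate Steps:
(280018 + 117835)/(32478 + (-133359 - 1*159704)) = 397853/(32478 + (-133359 - 159704)) = 397853/(32478 - 293063) = 397853/(-260585) = 397853*(-1/260585) = -397853/260585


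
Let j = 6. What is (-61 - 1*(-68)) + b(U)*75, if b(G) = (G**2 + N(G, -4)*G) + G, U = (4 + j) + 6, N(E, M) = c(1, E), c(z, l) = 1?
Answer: 21607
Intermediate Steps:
N(E, M) = 1
U = 16 (U = (4 + 6) + 6 = 10 + 6 = 16)
b(G) = G**2 + 2*G (b(G) = (G**2 + 1*G) + G = (G**2 + G) + G = (G + G**2) + G = G**2 + 2*G)
(-61 - 1*(-68)) + b(U)*75 = (-61 - 1*(-68)) + (16*(2 + 16))*75 = (-61 + 68) + (16*18)*75 = 7 + 288*75 = 7 + 21600 = 21607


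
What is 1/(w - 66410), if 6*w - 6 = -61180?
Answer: -3/229817 ≈ -1.3054e-5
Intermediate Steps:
w = -30587/3 (w = 1 + (⅙)*(-61180) = 1 - 30590/3 = -30587/3 ≈ -10196.)
1/(w - 66410) = 1/(-30587/3 - 66410) = 1/(-229817/3) = -3/229817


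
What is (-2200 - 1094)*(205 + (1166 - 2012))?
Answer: 2111454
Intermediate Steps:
(-2200 - 1094)*(205 + (1166 - 2012)) = -3294*(205 - 846) = -3294*(-641) = 2111454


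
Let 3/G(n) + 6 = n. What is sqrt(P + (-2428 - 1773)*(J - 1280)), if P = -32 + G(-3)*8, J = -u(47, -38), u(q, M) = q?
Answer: sqrt(50172231)/3 ≈ 2361.1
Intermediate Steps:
G(n) = 3/(-6 + n)
J = -47 (J = -1*47 = -47)
P = -104/3 (P = -32 + (3/(-6 - 3))*8 = -32 + (3/(-9))*8 = -32 + (3*(-1/9))*8 = -32 - 1/3*8 = -32 - 8/3 = -104/3 ≈ -34.667)
sqrt(P + (-2428 - 1773)*(J - 1280)) = sqrt(-104/3 + (-2428 - 1773)*(-47 - 1280)) = sqrt(-104/3 - 4201*(-1327)) = sqrt(-104/3 + 5574727) = sqrt(16724077/3) = sqrt(50172231)/3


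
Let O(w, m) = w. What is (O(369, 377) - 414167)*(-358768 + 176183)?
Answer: 75553307830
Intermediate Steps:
(O(369, 377) - 414167)*(-358768 + 176183) = (369 - 414167)*(-358768 + 176183) = -413798*(-182585) = 75553307830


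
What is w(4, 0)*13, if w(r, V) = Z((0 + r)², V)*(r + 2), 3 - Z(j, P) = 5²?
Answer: -1716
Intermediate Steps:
Z(j, P) = -22 (Z(j, P) = 3 - 1*5² = 3 - 1*25 = 3 - 25 = -22)
w(r, V) = -44 - 22*r (w(r, V) = -22*(r + 2) = -22*(2 + r) = -44 - 22*r)
w(4, 0)*13 = (-44 - 22*4)*13 = (-44 - 88)*13 = -132*13 = -1716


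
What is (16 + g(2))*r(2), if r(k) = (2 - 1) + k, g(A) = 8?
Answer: 72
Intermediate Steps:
r(k) = 1 + k
(16 + g(2))*r(2) = (16 + 8)*(1 + 2) = 24*3 = 72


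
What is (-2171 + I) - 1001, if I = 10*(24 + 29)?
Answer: -2642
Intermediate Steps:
I = 530 (I = 10*53 = 530)
(-2171 + I) - 1001 = (-2171 + 530) - 1001 = -1641 - 1001 = -2642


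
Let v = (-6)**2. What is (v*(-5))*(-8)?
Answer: 1440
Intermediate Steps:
v = 36
(v*(-5))*(-8) = (36*(-5))*(-8) = -180*(-8) = 1440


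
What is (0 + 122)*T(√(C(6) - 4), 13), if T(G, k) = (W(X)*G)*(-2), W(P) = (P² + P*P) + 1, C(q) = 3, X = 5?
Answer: -12444*I ≈ -12444.0*I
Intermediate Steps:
W(P) = 1 + 2*P² (W(P) = (P² + P²) + 1 = 2*P² + 1 = 1 + 2*P²)
T(G, k) = -102*G (T(G, k) = ((1 + 2*5²)*G)*(-2) = ((1 + 2*25)*G)*(-2) = ((1 + 50)*G)*(-2) = (51*G)*(-2) = -102*G)
(0 + 122)*T(√(C(6) - 4), 13) = (0 + 122)*(-102*√(3 - 4)) = 122*(-102*I) = -12444*I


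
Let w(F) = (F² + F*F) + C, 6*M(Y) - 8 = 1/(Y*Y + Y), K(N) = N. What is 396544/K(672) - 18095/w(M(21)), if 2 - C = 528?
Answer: 26333407779376/42151619643 ≈ 624.73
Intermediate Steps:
C = -526 (C = 2 - 1*528 = 2 - 528 = -526)
M(Y) = 4/3 + 1/(6*(Y + Y²)) (M(Y) = 4/3 + 1/(6*(Y*Y + Y)) = 4/3 + 1/(6*(Y² + Y)) = 4/3 + 1/(6*(Y + Y²)))
w(F) = -526 + 2*F² (w(F) = (F² + F*F) - 526 = (F² + F²) - 526 = 2*F² - 526 = -526 + 2*F²)
396544/K(672) - 18095/w(M(21)) = 396544/672 - 18095/(-526 + 2*((⅙)*(1 + 8*21 + 8*21²)/(21*(1 + 21)))²) = 396544*(1/672) - 18095/(-526 + 2*((⅙)*(1/21)*(1 + 168 + 8*441)/22)²) = 12392/21 - 18095/(-526 + 2*((⅙)*(1/21)*(1/22)*(1 + 168 + 3528))²) = 12392/21 - 18095/(-526 + 2*((⅙)*(1/21)*(1/22)*3697)²) = 12392/21 - 18095/(-526 + 2*(3697/2772)²) = 12392/21 - 18095/(-526 + 2*(13667809/7683984)) = 12392/21 - 18095/(-526 + 13667809/3841992) = 12392/21 - 18095/(-2007219983/3841992) = 12392/21 - 18095*(-3841992/2007219983) = 12392/21 + 69520845240/2007219983 = 26333407779376/42151619643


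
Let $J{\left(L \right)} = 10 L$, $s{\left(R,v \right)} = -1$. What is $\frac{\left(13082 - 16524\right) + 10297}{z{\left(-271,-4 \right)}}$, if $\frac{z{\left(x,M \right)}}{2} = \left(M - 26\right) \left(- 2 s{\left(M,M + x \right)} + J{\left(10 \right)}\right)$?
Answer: $- \frac{457}{408} \approx -1.1201$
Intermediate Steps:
$z{\left(x,M \right)} = -5304 + 204 M$ ($z{\left(x,M \right)} = 2 \left(M - 26\right) \left(\left(-2\right) \left(-1\right) + 10 \cdot 10\right) = 2 \left(-26 + M\right) \left(2 + 100\right) = 2 \left(-26 + M\right) 102 = 2 \left(-2652 + 102 M\right) = -5304 + 204 M$)
$\frac{\left(13082 - 16524\right) + 10297}{z{\left(-271,-4 \right)}} = \frac{\left(13082 - 16524\right) + 10297}{-5304 + 204 \left(-4\right)} = \frac{\left(13082 - 16524\right) + 10297}{-5304 - 816} = \frac{-3442 + 10297}{-6120} = 6855 \left(- \frac{1}{6120}\right) = - \frac{457}{408}$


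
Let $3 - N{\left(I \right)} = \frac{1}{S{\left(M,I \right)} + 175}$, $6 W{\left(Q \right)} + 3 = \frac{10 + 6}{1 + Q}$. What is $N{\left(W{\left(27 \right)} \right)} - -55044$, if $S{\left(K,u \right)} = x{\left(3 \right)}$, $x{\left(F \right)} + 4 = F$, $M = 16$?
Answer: $\frac{9578177}{174} \approx 55047.0$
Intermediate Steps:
$W{\left(Q \right)} = - \frac{1}{2} + \frac{8}{3 \left(1 + Q\right)}$ ($W{\left(Q \right)} = - \frac{1}{2} + \frac{\left(10 + 6\right) \frac{1}{1 + Q}}{6} = - \frac{1}{2} + \frac{16 \frac{1}{1 + Q}}{6} = - \frac{1}{2} + \frac{8}{3 \left(1 + Q\right)}$)
$x{\left(F \right)} = -4 + F$
$S{\left(K,u \right)} = -1$ ($S{\left(K,u \right)} = -4 + 3 = -1$)
$N{\left(I \right)} = \frac{521}{174}$ ($N{\left(I \right)} = 3 - \frac{1}{-1 + 175} = 3 - \frac{1}{174} = \frac{521}{174}$)
$N{\left(W{\left(27 \right)} \right)} - -55044 = \frac{521}{174} - -55044 = \frac{521}{174} + 55044 = \frac{9578177}{174}$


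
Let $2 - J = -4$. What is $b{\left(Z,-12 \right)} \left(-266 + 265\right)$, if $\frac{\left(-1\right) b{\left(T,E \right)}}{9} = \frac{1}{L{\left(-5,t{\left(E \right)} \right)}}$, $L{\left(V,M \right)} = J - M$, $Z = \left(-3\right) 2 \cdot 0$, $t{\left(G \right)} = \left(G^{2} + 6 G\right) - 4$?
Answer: $- \frac{9}{62} \approx -0.14516$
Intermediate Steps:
$J = 6$ ($J = 2 - -4 = 2 + 4 = 6$)
$t{\left(G \right)} = -4 + G^{2} + 6 G$
$Z = 0$ ($Z = \left(-6\right) 0 = 0$)
$L{\left(V,M \right)} = 6 - M$
$b{\left(T,E \right)} = - \frac{9}{10 - E^{2} - 6 E}$ ($b{\left(T,E \right)} = - \frac{9}{6 - \left(-4 + E^{2} + 6 E\right)} = - \frac{9}{10 - E^{2} - 6 E}$)
$b{\left(Z,-12 \right)} \left(-266 + 265\right) = \frac{9}{-10 + \left(-12\right)^{2} + 6 \left(-12\right)} \left(-266 + 265\right) = \frac{9}{-10 + 144 - 72} \left(-1\right) = \frac{9}{62} \left(-1\right) = - \frac{9}{62}$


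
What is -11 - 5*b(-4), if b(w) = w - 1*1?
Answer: 14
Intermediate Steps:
b(w) = -1 + w (b(w) = w - 1 = -1 + w)
-11 - 5*b(-4) = -11 - 5*(-1 - 4) = -11 - 5*(-5) = -11 + 25 = 14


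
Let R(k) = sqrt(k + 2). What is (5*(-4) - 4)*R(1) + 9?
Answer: 9 - 24*sqrt(3) ≈ -32.569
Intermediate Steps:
R(k) = sqrt(2 + k)
(5*(-4) - 4)*R(1) + 9 = (5*(-4) - 4)*sqrt(2 + 1) + 9 = (-20 - 4)*sqrt(3) + 9 = -24*sqrt(3) + 9 = 9 - 24*sqrt(3)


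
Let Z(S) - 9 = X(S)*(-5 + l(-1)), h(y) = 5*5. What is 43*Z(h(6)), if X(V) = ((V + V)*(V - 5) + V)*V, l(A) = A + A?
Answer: -7712738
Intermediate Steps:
h(y) = 25
l(A) = 2*A
X(V) = V*(V + 2*V*(-5 + V)) (X(V) = ((2*V)*(-5 + V) + V)*V = (2*V*(-5 + V) + V)*V = (V + 2*V*(-5 + V))*V = V*(V + 2*V*(-5 + V)))
Z(S) = 9 - 7*S²*(-9 + 2*S) (Z(S) = 9 + (S²*(-9 + 2*S))*(-5 + 2*(-1)) = 9 + (S²*(-9 + 2*S))*(-5 - 2) = 9 + (S²*(-9 + 2*S))*(-7) = 9 - 7*S²*(-9 + 2*S))
43*Z(h(6)) = 43*(9 + 25²*(63 - 14*25)) = 43*(9 + 625*(63 - 350)) = 43*(9 + 625*(-287)) = 43*(9 - 179375) = 43*(-179366) = -7712738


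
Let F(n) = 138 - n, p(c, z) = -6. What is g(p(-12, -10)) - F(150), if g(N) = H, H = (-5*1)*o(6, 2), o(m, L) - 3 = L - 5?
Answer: 12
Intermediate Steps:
o(m, L) = -2 + L (o(m, L) = 3 + (L - 5) = 3 + (-5 + L) = -2 + L)
H = 0 (H = (-5*1)*(-2 + 2) = -5*0 = 0)
g(N) = 0
g(p(-12, -10)) - F(150) = 0 - (138 - 1*150) = 0 - (138 - 150) = 0 - 1*(-12) = 0 + 12 = 12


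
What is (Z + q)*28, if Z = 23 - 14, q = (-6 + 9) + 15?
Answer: 756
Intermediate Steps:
q = 18 (q = 3 + 15 = 18)
Z = 9
(Z + q)*28 = (9 + 18)*28 = 27*28 = 756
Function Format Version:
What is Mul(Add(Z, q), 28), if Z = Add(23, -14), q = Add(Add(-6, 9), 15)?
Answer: 756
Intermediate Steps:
q = 18 (q = Add(3, 15) = 18)
Z = 9
Mul(Add(Z, q), 28) = Mul(Add(9, 18), 28) = Mul(27, 28) = 756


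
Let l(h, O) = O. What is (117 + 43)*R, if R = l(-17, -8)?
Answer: -1280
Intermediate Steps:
R = -8
(117 + 43)*R = (117 + 43)*(-8) = 160*(-8) = -1280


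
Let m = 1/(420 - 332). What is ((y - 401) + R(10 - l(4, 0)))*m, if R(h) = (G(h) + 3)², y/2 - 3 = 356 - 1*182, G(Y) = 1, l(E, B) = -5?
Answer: -31/88 ≈ -0.35227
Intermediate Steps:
y = 354 (y = 6 + 2*(356 - 1*182) = 6 + 2*(356 - 182) = 6 + 2*174 = 6 + 348 = 354)
R(h) = 16 (R(h) = (1 + 3)² = 4² = 16)
m = 1/88 ≈ 0.011364
((y - 401) + R(10 - l(4, 0)))*m = ((354 - 401) + 16)*(1/88) = (-47 + 16)*(1/88) = -31*1/88 = -31/88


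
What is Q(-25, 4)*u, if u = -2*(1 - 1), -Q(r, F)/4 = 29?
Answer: 0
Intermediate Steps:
Q(r, F) = -116 (Q(r, F) = -4*29 = -116)
u = 0 (u = -2*0 = 0)
Q(-25, 4)*u = -116*0 = 0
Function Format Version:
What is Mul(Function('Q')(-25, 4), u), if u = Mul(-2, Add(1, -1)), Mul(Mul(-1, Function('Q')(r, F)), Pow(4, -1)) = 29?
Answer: 0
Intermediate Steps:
Function('Q')(r, F) = -116 (Function('Q')(r, F) = Mul(-4, 29) = -116)
u = 0 (u = Mul(-2, 0) = 0)
Mul(Function('Q')(-25, 4), u) = Mul(-116, 0) = 0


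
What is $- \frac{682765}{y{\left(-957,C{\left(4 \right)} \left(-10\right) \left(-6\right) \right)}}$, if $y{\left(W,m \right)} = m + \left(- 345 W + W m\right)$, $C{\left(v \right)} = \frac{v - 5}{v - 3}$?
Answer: $- \frac{136553}{77505} \approx -1.7619$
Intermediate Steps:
$C{\left(v \right)} = \frac{-5 + v}{-3 + v}$
$y{\left(W,m \right)} = m - 345 W + W m$
$- \frac{682765}{y{\left(-957,C{\left(4 \right)} \left(-10\right) \left(-6\right) \right)}} = - \frac{682765}{\frac{-5 + 4}{-3 + 4} \left(-10\right) \left(-6\right) - -330165 - 957 \frac{-5 + 4}{-3 + 4} \left(-10\right) \left(-6\right)} = - \frac{682765}{1^{-1} \left(-1\right) \left(-10\right) \left(-6\right) + 330165 - 957 \cdot 1^{-1} \left(-1\right) \left(-10\right) \left(-6\right)} = - \frac{682765}{1 \left(-1\right) \left(-10\right) \left(-6\right) + 330165 - 957 \cdot 1 \left(-1\right) \left(-10\right) \left(-6\right)} = - \frac{682765}{\left(-1\right) \left(-10\right) \left(-6\right) + 330165 - 957 \left(-1\right) \left(-10\right) \left(-6\right)} = - \frac{682765}{10 \left(-6\right) + 330165 - 957 \cdot 10 \left(-6\right)} = - \frac{682765}{-60 + 330165 - -57420} = - \frac{682765}{-60 + 330165 + 57420} = - \frac{682765}{387525} = \left(-682765\right) \frac{1}{387525} = - \frac{136553}{77505}$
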